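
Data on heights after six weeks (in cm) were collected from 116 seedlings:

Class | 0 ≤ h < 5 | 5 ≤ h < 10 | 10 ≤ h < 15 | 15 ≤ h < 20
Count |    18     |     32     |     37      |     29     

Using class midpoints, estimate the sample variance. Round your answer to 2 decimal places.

26.06

Midpoints: 2.5, 7.5, 12.5, 17.5
n = 116, Σfm = 1255, mean = 10.8190
Σfm² = 16575
Σf(m − x̄)² = Σfm² − (Σfm)²/n = 16575 − 1255²/116 = 2997.1983
Sample variance = 2997.1983 / 115 = 26.0626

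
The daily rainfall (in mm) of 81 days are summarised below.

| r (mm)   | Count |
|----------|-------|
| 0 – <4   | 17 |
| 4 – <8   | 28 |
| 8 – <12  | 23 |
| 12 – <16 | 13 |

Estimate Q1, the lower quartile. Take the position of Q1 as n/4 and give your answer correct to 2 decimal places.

4.46

Cumulative frequencies: 17, 45, 68, 81
n = 81; position = n/4 = 20.25.
This falls in the class 4 – <8: L = 4, F = 17, f = 28, h = 4.
Lower quartile ≈ 4 + ((20.25 − 17) / 28) × 4 = 4.4643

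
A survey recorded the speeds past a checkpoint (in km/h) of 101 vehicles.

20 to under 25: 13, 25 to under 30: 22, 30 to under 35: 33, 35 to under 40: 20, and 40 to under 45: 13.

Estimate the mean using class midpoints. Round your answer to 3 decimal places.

Midpoints: 22.5, 27.5, 32.5, 37.5, 42.5
Σfm = 13×22.5 + 22×27.5 + 33×32.5 + 20×37.5 + 13×42.5 = 3272.5
n = Σf = 101
Mean = 3272.5 / 101 = 32.4010

32.401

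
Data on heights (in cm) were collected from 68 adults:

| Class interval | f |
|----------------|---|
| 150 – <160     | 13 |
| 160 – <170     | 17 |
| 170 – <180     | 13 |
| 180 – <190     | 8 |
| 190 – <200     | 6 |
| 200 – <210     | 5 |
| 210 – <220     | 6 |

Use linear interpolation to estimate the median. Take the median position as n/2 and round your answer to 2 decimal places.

Cumulative frequencies: 13, 30, 43, 51, 57, 62, 68
n = 68; position = n/2 = 34.
This falls in the class 170 – <180: L = 170, F = 30, f = 13, h = 10.
Median ≈ 170 + ((34 − 30) / 13) × 10 = 173.0769

173.08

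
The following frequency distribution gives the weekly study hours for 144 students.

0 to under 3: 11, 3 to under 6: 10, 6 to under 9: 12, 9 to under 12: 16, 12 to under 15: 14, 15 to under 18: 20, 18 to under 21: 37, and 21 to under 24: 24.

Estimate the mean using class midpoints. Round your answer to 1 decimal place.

14.6

Midpoints: 1.5, 4.5, 7.5, 10.5, 13.5, 16.5, 19.5, 22.5
Σfm = 11×1.5 + 10×4.5 + 12×7.5 + 16×10.5 + 14×13.5 + 20×16.5 + 37×19.5 + 24×22.5 = 2100
n = Σf = 144
Mean = 2100 / 144 = 14.5833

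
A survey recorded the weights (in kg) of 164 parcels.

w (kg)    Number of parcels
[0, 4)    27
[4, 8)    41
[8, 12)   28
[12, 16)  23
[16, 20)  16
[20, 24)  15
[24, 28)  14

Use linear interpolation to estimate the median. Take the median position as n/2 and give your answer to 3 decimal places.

10.000

Cumulative frequencies: 27, 68, 96, 119, 135, 150, 164
n = 164; position = n/2 = 82.
This falls in the class [8, 12): L = 8, F = 68, f = 28, h = 4.
Median ≈ 8 + ((82 − 68) / 28) × 4 = 10.0000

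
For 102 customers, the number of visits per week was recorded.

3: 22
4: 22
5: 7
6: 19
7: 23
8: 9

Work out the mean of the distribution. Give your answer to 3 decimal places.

5.255

Values: 3, 4, 5, 6, 7, 8
Σfx = 22×3 + 22×4 + 7×5 + 19×6 + 23×7 + 9×8 = 536
n = Σf = 102
Mean = 536 / 102 = 5.2549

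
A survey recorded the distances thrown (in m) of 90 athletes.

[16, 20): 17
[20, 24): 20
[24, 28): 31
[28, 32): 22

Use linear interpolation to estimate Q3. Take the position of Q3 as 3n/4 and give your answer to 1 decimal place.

Cumulative frequencies: 17, 37, 68, 90
n = 90; position = 3n/4 = 67.5.
This falls in the class [24, 28): L = 24, F = 37, f = 31, h = 4.
Upper quartile ≈ 24 + ((67.5 − 37) / 31) × 4 = 27.9355

27.9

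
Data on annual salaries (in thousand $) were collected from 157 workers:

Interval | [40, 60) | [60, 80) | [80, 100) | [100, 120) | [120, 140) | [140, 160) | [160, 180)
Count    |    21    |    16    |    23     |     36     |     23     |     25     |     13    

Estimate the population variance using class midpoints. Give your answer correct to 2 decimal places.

Midpoints: 50, 70, 90, 110, 130, 150, 170
n = 157, Σfm = 17150, mean = 109.2357
Σfm² = 2079700
Σf(m − x̄)² = Σfm² − (Σfm)²/n = 2079700 − 17150²/157 = 206308.2803
Population variance = 206308.2803 / 157 = 1314.0655

1314.07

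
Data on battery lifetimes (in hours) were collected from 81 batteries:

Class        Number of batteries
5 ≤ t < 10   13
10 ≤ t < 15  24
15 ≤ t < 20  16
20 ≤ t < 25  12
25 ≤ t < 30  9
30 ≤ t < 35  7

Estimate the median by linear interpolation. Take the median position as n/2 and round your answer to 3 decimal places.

16.094

Cumulative frequencies: 13, 37, 53, 65, 74, 81
n = 81; position = n/2 = 40.5.
This falls in the class 15 ≤ t < 20: L = 15, F = 37, f = 16, h = 5.
Median ≈ 15 + ((40.5 − 37) / 16) × 5 = 16.0938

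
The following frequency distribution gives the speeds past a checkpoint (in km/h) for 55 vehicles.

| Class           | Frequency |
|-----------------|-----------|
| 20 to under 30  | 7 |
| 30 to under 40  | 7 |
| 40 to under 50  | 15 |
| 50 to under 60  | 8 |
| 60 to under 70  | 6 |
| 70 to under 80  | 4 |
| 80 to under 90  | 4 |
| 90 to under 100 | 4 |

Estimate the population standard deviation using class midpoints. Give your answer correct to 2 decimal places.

Midpoints: 25, 35, 45, 55, 65, 75, 85, 95
n = 55, Σfm = 2945, mean = 53.5455
Σfm² = 180375
Σf(m − x̄)² = Σfm² − (Σfm)²/n = 180375 − 2945²/55 = 22683.6364
Population variance = 22683.6364 / 55 = 412.4298
Standard deviation = √412.4298 = 20.3084

20.31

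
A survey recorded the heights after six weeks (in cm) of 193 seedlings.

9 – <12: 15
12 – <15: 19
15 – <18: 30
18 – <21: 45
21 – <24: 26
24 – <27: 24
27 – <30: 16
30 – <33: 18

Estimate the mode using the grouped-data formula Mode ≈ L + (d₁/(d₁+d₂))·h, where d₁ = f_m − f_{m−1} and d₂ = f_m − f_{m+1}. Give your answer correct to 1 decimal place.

Modal class: 18 – <21 (highest frequency 45).
d₁ = 45 − 30 = 15, d₂ = 45 − 26 = 19
Mode ≈ 18 + (15/(15+19)) × 3 = 18 + 1.3235 = 19.3235

19.3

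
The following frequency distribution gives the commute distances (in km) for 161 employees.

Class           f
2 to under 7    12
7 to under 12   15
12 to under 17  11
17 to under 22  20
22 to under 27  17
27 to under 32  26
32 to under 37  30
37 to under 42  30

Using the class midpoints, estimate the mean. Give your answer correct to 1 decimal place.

Midpoints: 4.5, 9.5, 14.5, 19.5, 24.5, 29.5, 34.5, 39.5
Σfm = 12×4.5 + 15×9.5 + 11×14.5 + 20×19.5 + 17×24.5 + 26×29.5 + 30×34.5 + 30×39.5 = 4149.5
n = Σf = 161
Mean = 4149.5 / 161 = 25.7733

25.8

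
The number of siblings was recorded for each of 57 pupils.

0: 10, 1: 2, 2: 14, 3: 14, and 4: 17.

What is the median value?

Cumulative frequencies: 10, 12, 26, 40, 57
n = 57, so the median is the value in position (n+1)/2 = 29.
Position 29 falls at value 3.

3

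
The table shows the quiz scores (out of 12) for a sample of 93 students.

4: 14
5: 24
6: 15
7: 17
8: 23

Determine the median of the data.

6

Cumulative frequencies: 14, 38, 53, 70, 93
n = 93, so the median is the value in position (n+1)/2 = 47.
Position 47 falls at value 6.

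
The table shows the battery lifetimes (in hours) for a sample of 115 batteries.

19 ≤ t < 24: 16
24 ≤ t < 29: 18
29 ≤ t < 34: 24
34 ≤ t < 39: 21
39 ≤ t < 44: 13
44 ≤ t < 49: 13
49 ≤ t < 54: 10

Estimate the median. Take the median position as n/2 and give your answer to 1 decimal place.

Cumulative frequencies: 16, 34, 58, 79, 92, 105, 115
n = 115; position = n/2 = 57.5.
This falls in the class 29 ≤ t < 34: L = 29, F = 34, f = 24, h = 5.
Median ≈ 29 + ((57.5 − 34) / 24) × 5 = 33.8958

33.9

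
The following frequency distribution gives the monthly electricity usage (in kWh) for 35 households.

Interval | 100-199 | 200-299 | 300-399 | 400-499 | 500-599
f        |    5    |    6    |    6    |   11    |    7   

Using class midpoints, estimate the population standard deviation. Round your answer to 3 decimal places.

Midpoints: 149.5, 249.5, 349.5, 449.5, 549.5
n = 35, Σfm = 13132.5, mean = 375.2143
Σfm² = 5554358.75
Σf(m − x̄)² = Σfm² − (Σfm)²/n = 5554358.75 − 13132.5²/35 = 626857.1429
Population variance = 626857.1429 / 35 = 17910.2041
Standard deviation = √17910.2041 = 133.8290

133.829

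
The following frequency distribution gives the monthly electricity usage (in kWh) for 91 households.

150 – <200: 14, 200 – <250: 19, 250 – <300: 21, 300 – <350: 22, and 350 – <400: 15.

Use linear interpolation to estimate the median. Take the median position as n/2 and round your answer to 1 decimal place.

279.8

Cumulative frequencies: 14, 33, 54, 76, 91
n = 91; position = n/2 = 45.5.
This falls in the class 250 – <300: L = 250, F = 33, f = 21, h = 50.
Median ≈ 250 + ((45.5 − 33) / 21) × 50 = 279.7619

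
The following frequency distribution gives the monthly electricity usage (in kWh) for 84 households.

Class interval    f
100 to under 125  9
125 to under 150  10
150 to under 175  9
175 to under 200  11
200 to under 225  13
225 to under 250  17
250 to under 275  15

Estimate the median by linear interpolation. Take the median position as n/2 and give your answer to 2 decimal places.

205.77

Cumulative frequencies: 9, 19, 28, 39, 52, 69, 84
n = 84; position = n/2 = 42.
This falls in the class 200 to under 225: L = 200, F = 39, f = 13, h = 25.
Median ≈ 200 + ((42 − 39) / 13) × 25 = 205.7692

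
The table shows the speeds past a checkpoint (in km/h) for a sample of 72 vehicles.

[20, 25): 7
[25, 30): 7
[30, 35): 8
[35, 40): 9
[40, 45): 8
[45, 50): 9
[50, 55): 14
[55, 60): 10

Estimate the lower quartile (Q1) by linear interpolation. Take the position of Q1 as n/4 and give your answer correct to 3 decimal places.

Cumulative frequencies: 7, 14, 22, 31, 39, 48, 62, 72
n = 72; position = n/4 = 18.
This falls in the class [30, 35): L = 30, F = 14, f = 8, h = 5.
Lower quartile ≈ 30 + ((18 − 14) / 8) × 5 = 32.5000

32.500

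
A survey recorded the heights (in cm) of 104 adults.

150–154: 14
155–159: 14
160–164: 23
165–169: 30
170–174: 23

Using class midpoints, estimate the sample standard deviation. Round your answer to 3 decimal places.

Midpoints: 152, 157, 162, 167, 172
n = 104, Σfm = 17018, mean = 163.6346
Σfm² = 2789256
Σf(m − x̄)² = Σfm² − (Σfm)²/n = 2789256 − 17018²/104 = 4522.1154
Sample variance = 4522.1154 / 103 = 43.9040
Standard deviation = √43.9040 = 6.6260

6.626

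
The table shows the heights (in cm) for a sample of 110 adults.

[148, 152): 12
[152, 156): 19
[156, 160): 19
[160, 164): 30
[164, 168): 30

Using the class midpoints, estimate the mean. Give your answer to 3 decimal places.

Midpoints: 150, 154, 158, 162, 166
Σfm = 12×150 + 19×154 + 19×158 + 30×162 + 30×166 = 17568
n = Σf = 110
Mean = 17568 / 110 = 159.7091

159.709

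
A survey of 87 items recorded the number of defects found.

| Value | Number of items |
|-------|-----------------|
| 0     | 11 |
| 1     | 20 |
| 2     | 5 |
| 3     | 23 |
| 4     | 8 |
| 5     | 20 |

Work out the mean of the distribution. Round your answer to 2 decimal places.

Values: 0, 1, 2, 3, 4, 5
Σfx = 11×0 + 20×1 + 5×2 + 23×3 + 8×4 + 20×5 = 231
n = Σf = 87
Mean = 231 / 87 = 2.6552

2.66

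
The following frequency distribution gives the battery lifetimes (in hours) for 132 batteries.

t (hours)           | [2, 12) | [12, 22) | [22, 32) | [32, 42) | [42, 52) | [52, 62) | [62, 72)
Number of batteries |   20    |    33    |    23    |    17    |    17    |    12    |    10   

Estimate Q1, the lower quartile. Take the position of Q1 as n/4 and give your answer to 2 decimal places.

Cumulative frequencies: 20, 53, 76, 93, 110, 122, 132
n = 132; position = n/4 = 33.
This falls in the class [12, 22): L = 12, F = 20, f = 33, h = 10.
Lower quartile ≈ 12 + ((33 − 20) / 33) × 10 = 15.9394

15.94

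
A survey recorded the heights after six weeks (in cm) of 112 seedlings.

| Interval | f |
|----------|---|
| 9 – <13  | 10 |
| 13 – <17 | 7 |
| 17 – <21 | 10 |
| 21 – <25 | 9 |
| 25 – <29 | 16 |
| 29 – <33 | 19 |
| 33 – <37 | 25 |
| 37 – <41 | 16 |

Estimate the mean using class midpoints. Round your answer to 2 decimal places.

27.96

Midpoints: 11, 15, 19, 23, 27, 31, 35, 39
Σfm = 10×11 + 7×15 + 10×19 + 9×23 + 16×27 + 19×31 + 25×35 + 16×39 = 3132
n = Σf = 112
Mean = 3132 / 112 = 27.9643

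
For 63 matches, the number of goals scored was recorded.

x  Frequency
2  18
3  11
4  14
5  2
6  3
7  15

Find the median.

Cumulative frequencies: 18, 29, 43, 45, 48, 63
n = 63, so the median is the value in position (n+1)/2 = 32.
Position 32 falls at value 4.

4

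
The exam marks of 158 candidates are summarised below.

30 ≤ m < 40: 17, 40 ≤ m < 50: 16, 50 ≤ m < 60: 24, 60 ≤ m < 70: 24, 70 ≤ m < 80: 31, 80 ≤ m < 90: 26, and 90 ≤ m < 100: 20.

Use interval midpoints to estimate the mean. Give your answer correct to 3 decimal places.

Midpoints: 35, 45, 55, 65, 75, 85, 95
Σfm = 17×35 + 16×45 + 24×55 + 24×65 + 31×75 + 26×85 + 20×95 = 10630
n = Σf = 158
Mean = 10630 / 158 = 67.2785

67.278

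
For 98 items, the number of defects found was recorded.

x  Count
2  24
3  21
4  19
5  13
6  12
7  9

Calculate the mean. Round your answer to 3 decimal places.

3.949

Values: 2, 3, 4, 5, 6, 7
Σfx = 24×2 + 21×3 + 19×4 + 13×5 + 12×6 + 9×7 = 387
n = Σf = 98
Mean = 387 / 98 = 3.9490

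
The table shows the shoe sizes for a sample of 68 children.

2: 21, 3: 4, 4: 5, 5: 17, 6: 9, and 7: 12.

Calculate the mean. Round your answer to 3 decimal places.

4.368

Values: 2, 3, 4, 5, 6, 7
Σfx = 21×2 + 4×3 + 5×4 + 17×5 + 9×6 + 12×7 = 297
n = Σf = 68
Mean = 297 / 68 = 4.3676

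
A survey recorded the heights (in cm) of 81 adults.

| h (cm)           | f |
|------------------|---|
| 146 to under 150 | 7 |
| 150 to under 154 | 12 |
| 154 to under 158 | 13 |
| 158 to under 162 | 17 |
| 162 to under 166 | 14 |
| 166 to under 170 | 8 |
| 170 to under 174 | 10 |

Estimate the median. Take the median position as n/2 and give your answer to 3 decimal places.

Cumulative frequencies: 7, 19, 32, 49, 63, 71, 81
n = 81; position = n/2 = 40.5.
This falls in the class 158 to under 162: L = 158, F = 32, f = 17, h = 4.
Median ≈ 158 + ((40.5 − 32) / 17) × 4 = 160.0000

160.000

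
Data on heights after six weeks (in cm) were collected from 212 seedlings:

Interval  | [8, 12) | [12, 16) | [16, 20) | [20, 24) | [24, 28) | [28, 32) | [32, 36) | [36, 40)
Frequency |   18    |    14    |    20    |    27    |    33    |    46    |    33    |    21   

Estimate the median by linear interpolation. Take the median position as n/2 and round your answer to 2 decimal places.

27.27

Cumulative frequencies: 18, 32, 52, 79, 112, 158, 191, 212
n = 212; position = n/2 = 106.
This falls in the class [24, 28): L = 24, F = 79, f = 33, h = 4.
Median ≈ 24 + ((106 − 79) / 33) × 4 = 27.2727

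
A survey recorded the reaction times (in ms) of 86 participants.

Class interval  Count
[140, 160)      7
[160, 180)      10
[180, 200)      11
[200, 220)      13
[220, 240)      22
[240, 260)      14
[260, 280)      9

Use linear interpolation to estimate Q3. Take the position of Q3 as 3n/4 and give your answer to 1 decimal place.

Cumulative frequencies: 7, 17, 28, 41, 63, 77, 86
n = 86; position = 3n/4 = 64.5.
This falls in the class [240, 260): L = 240, F = 63, f = 14, h = 20.
Upper quartile ≈ 240 + ((64.5 − 63) / 14) × 20 = 242.1429

242.1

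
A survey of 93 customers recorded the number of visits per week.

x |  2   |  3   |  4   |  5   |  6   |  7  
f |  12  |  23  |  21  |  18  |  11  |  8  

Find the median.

4

Cumulative frequencies: 12, 35, 56, 74, 85, 93
n = 93, so the median is the value in position (n+1)/2 = 47.
Position 47 falls at value 4.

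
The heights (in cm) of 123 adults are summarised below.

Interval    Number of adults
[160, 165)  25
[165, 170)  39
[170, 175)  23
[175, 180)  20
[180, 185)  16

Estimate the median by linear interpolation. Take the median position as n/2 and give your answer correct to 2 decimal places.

Cumulative frequencies: 25, 64, 87, 107, 123
n = 123; position = n/2 = 61.5.
This falls in the class [165, 170): L = 165, F = 25, f = 39, h = 5.
Median ≈ 165 + ((61.5 − 25) / 39) × 5 = 169.6795

169.68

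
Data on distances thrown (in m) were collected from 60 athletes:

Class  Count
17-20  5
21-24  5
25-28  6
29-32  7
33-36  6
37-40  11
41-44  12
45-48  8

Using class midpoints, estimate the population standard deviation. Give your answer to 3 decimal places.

Midpoints: 18.5, 22.5, 26.5, 30.5, 34.5, 38.5, 42.5, 46.5
n = 60, Σfm = 2090, mean = 34.8333
Σfm² = 77387
Σf(m − x̄)² = Σfm² − (Σfm)²/n = 77387 − 2090²/60 = 4585.3333
Population variance = 4585.3333 / 60 = 76.4222
Standard deviation = √76.4222 = 8.7420

8.742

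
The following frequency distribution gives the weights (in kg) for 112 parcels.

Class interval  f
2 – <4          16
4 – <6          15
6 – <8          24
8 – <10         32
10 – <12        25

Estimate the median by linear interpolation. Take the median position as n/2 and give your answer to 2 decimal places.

Cumulative frequencies: 16, 31, 55, 87, 112
n = 112; position = n/2 = 56.
This falls in the class 8 – <10: L = 8, F = 55, f = 32, h = 2.
Median ≈ 8 + ((56 − 55) / 32) × 2 = 8.0625

8.06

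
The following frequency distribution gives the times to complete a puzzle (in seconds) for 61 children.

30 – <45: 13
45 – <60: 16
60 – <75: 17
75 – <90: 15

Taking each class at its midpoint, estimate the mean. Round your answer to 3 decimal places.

Midpoints: 37.5, 52.5, 67.5, 82.5
Σfm = 13×37.5 + 16×52.5 + 17×67.5 + 15×82.5 = 3712.5
n = Σf = 61
Mean = 3712.5 / 61 = 60.8607

60.861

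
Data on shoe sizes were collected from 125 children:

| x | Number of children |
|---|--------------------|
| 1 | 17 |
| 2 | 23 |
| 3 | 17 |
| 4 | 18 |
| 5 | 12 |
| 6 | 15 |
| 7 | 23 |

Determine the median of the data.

Cumulative frequencies: 17, 40, 57, 75, 87, 102, 125
n = 125, so the median is the value in position (n+1)/2 = 63.
Position 63 falls at value 4.

4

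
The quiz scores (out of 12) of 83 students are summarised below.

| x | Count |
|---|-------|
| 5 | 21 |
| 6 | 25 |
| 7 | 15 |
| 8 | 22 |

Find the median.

Cumulative frequencies: 21, 46, 61, 83
n = 83, so the median is the value in position (n+1)/2 = 42.
Position 42 falls at value 6.

6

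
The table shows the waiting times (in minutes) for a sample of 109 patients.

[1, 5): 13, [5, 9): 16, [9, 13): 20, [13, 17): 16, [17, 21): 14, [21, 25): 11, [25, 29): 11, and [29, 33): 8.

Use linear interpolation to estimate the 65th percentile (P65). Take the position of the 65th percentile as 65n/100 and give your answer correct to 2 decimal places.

Cumulative frequencies: 13, 29, 49, 65, 79, 90, 101, 109
n = 109; position = 65n/100 = 70.85.
This falls in the class [17, 21): L = 17, F = 65, f = 14, h = 4.
65th percentile ≈ 17 + ((70.85 − 65) / 14) × 4 = 18.6714

18.67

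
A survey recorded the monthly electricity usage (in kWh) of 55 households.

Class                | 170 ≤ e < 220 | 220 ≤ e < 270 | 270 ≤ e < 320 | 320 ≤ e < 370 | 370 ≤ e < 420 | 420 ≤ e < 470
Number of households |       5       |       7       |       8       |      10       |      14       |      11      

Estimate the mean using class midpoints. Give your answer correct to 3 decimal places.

Midpoints: 195, 245, 295, 345, 395, 445
Σfm = 5×195 + 7×245 + 8×295 + 10×345 + 14×395 + 11×445 = 18925
n = Σf = 55
Mean = 18925 / 55 = 344.0909

344.091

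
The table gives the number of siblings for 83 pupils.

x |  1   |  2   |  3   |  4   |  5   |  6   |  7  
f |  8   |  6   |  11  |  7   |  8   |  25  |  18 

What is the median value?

6

Cumulative frequencies: 8, 14, 25, 32, 40, 65, 83
n = 83, so the median is the value in position (n+1)/2 = 42.
Position 42 falls at value 6.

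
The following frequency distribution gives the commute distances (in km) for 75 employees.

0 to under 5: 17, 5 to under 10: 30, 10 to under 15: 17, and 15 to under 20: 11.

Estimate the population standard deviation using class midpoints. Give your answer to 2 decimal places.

Midpoints: 2.5, 7.5, 12.5, 17.5
n = 75, Σfm = 672.5, mean = 8.9667
Σfm² = 7818.75
Σf(m − x̄)² = Σfm² − (Σfm)²/n = 7818.75 − 672.5²/75 = 1788.6667
Population variance = 1788.6667 / 75 = 23.8489
Standard deviation = √23.8489 = 4.8835

4.88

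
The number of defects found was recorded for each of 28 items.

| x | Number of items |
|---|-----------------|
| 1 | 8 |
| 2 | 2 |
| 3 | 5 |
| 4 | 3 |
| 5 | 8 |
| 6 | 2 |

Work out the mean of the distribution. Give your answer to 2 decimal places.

Values: 1, 2, 3, 4, 5, 6
Σfx = 8×1 + 2×2 + 5×3 + 3×4 + 8×5 + 2×6 = 91
n = Σf = 28
Mean = 91 / 28 = 3.2500

3.25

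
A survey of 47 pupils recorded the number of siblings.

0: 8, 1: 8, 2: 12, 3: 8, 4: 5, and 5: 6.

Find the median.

Cumulative frequencies: 8, 16, 28, 36, 41, 47
n = 47, so the median is the value in position (n+1)/2 = 24.
Position 24 falls at value 2.

2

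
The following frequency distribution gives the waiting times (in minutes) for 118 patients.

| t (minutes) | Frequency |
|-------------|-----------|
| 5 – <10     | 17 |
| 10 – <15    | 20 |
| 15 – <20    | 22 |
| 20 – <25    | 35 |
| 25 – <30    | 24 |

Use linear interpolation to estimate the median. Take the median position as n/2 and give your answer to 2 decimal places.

Cumulative frequencies: 17, 37, 59, 94, 118
n = 118; position = n/2 = 59.
This falls in the class 15 – <20: L = 15, F = 37, f = 22, h = 5.
Median ≈ 15 + ((59 − 37) / 22) × 5 = 20.0000

20.00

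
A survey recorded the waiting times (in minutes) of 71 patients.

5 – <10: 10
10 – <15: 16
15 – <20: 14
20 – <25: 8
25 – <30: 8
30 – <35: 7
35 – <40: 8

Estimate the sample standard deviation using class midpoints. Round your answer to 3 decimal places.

9.698

Midpoints: 7.5, 12.5, 17.5, 22.5, 27.5, 32.5, 37.5
n = 71, Σfm = 1447.5, mean = 20.3873
Σfm² = 36093.75
Σf(m − x̄)² = Σfm² − (Σfm)²/n = 36093.75 − 1447.5²/71 = 6583.0986
Sample variance = 6583.0986 / 70 = 94.0443
Standard deviation = √94.0443 = 9.6976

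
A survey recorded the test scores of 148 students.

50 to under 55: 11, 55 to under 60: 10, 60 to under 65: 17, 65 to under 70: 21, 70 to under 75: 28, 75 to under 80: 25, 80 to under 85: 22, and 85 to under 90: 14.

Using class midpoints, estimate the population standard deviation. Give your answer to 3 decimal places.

Midpoints: 52.5, 57.5, 62.5, 67.5, 72.5, 77.5, 82.5, 87.5
n = 148, Σfm = 10640, mean = 71.8919
Σfm² = 779725
Σf(m − x̄)² = Σfm² − (Σfm)²/n = 779725 − 10640²/148 = 14795.2703
Population variance = 14795.2703 / 148 = 99.9680
Standard deviation = √99.9680 = 9.9984

9.998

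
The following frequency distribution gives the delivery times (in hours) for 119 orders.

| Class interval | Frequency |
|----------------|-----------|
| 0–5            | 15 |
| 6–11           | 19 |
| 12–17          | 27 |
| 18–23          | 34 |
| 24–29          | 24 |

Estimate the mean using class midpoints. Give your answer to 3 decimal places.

16.164

Midpoints: 2.5, 8.5, 14.5, 20.5, 26.5
Σfm = 15×2.5 + 19×8.5 + 27×14.5 + 34×20.5 + 24×26.5 = 1923.5
n = Σf = 119
Mean = 1923.5 / 119 = 16.1639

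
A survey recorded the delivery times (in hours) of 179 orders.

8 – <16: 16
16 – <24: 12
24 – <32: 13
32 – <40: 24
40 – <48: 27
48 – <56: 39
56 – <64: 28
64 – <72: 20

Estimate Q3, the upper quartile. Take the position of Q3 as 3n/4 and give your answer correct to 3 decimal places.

56.929

Cumulative frequencies: 16, 28, 41, 65, 92, 131, 159, 179
n = 179; position = 3n/4 = 134.25.
This falls in the class 56 – <64: L = 56, F = 131, f = 28, h = 8.
Upper quartile ≈ 56 + ((134.25 − 131) / 28) × 8 = 56.9286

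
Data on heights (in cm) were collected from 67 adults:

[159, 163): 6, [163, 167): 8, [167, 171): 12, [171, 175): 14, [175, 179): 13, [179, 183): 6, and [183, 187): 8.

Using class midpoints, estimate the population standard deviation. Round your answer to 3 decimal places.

Midpoints: 161, 165, 169, 173, 177, 181, 185
n = 67, Σfm = 11603, mean = 173.1791
Σfm² = 2012707
Σf(m − x̄)² = Σfm² − (Σfm)²/n = 2012707 − 11603²/67 = 3309.8507
Population variance = 3309.8507 / 67 = 49.4008
Standard deviation = √49.4008 = 7.0286

7.029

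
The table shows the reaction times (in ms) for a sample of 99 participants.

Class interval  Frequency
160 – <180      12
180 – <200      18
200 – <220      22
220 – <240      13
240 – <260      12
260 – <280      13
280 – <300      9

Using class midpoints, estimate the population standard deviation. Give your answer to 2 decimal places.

36.98

Midpoints: 170, 190, 210, 230, 250, 270, 290
n = 99, Σfm = 22190, mean = 224.1414
Σfm² = 5109100
Σf(m − x̄)² = Σfm² − (Σfm)²/n = 5109100 − 22190²/99 = 135402.0202
Population variance = 135402.0202 / 99 = 1367.6972
Standard deviation = √1367.6972 = 36.9824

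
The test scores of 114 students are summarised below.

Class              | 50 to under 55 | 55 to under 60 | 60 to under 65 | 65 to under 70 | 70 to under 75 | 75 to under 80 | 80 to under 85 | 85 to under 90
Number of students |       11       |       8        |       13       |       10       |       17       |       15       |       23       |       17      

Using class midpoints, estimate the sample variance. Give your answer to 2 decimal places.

Midpoints: 52.5, 57.5, 62.5, 67.5, 72.5, 77.5, 82.5, 87.5
n = 114, Σfm = 8305, mean = 72.8509
Σfm² = 619262.5
Σf(m − x̄)² = Σfm² − (Σfm)²/n = 619262.5 − 8305²/114 = 14235.9649
Sample variance = 14235.9649 / 113 = 125.9820

125.98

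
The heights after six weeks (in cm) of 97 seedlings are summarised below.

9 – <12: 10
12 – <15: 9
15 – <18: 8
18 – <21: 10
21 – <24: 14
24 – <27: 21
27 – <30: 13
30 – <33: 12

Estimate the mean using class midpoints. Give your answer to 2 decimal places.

Midpoints: 10.5, 13.5, 16.5, 19.5, 22.5, 25.5, 28.5, 31.5
Σfm = 10×10.5 + 9×13.5 + 8×16.5 + 10×19.5 + 14×22.5 + 21×25.5 + 13×28.5 + 12×31.5 = 2152.5
n = Σf = 97
Mean = 2152.5 / 97 = 22.1907

22.19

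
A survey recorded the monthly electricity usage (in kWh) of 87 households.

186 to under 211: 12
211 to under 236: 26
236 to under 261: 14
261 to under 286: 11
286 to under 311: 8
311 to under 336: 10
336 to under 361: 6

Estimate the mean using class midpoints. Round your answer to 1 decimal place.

Midpoints: 198.5, 223.5, 248.5, 273.5, 298.5, 323.5, 348.5
Σfm = 12×198.5 + 26×223.5 + 14×248.5 + 11×273.5 + 8×298.5 + 10×323.5 + 6×348.5 = 22394.5
n = Σf = 87
Mean = 22394.5 / 87 = 257.4080

257.4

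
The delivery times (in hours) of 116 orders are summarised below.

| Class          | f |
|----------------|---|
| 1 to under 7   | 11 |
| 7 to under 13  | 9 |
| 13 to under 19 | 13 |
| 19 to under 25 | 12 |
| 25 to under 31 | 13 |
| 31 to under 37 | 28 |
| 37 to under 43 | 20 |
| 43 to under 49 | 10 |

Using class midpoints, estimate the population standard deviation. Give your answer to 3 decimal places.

Midpoints: 4, 10, 16, 22, 28, 34, 40, 46
n = 116, Σfm = 3182, mean = 27.4310
Σfm² = 105932
Σf(m − x̄)² = Σfm² − (Σfm)²/n = 105932 − 3182²/116 = 18646.4483
Population variance = 18646.4483 / 116 = 160.7452
Standard deviation = √160.7452 = 12.6785

12.679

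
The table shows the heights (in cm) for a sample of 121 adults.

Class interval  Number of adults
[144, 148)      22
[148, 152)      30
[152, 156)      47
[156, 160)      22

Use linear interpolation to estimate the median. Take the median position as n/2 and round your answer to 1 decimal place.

Cumulative frequencies: 22, 52, 99, 121
n = 121; position = n/2 = 60.5.
This falls in the class [152, 156): L = 152, F = 52, f = 47, h = 4.
Median ≈ 152 + ((60.5 − 52) / 47) × 4 = 152.7234

152.7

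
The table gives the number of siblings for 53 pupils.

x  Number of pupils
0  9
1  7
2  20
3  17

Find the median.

2

Cumulative frequencies: 9, 16, 36, 53
n = 53, so the median is the value in position (n+1)/2 = 27.
Position 27 falls at value 2.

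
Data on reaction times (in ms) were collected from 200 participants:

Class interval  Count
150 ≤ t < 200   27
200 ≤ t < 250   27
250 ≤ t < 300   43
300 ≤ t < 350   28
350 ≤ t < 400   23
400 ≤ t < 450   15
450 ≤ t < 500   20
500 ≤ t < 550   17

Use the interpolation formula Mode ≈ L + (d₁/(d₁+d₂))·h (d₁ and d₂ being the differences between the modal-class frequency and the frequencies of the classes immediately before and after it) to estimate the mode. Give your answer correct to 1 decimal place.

275.8

Modal class: 250 ≤ t < 300 (highest frequency 43).
d₁ = 43 − 27 = 16, d₂ = 43 − 28 = 15
Mode ≈ 250 + (16/(16+15)) × 50 = 250 + 25.8065 = 275.8065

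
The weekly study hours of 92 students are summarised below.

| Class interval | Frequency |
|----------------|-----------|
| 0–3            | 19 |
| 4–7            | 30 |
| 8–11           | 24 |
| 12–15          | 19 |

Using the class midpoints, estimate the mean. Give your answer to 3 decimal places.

Midpoints: 1.5, 5.5, 9.5, 13.5
Σfm = 19×1.5 + 30×5.5 + 24×9.5 + 19×13.5 = 678
n = Σf = 92
Mean = 678 / 92 = 7.3696

7.370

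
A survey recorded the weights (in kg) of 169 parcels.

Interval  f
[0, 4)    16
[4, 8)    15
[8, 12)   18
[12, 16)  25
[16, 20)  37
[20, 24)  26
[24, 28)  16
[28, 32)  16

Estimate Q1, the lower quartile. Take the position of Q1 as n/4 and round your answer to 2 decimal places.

Cumulative frequencies: 16, 31, 49, 74, 111, 137, 153, 169
n = 169; position = n/4 = 42.25.
This falls in the class [8, 12): L = 8, F = 31, f = 18, h = 4.
Lower quartile ≈ 8 + ((42.25 − 31) / 18) × 4 = 10.5000

10.50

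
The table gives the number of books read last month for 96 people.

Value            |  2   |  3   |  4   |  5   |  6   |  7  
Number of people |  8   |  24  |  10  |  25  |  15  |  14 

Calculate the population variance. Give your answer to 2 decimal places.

Values: 2, 3, 4, 5, 6, 7
n = 96, Σfx = 441, mean = 4.5938
Σfx² = 2259
Σf(x − x̄)² = Σfx² − (Σfx)²/n = 2259 − 441²/96 = 233.1562
Population variance = 233.1562 / 96 = 2.4287

2.43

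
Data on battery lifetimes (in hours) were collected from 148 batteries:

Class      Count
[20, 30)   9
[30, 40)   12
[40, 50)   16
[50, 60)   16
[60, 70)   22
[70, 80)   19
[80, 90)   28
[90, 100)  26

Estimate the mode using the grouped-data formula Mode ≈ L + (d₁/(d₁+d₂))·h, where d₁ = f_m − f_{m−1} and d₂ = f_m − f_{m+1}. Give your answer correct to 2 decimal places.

88.18

Modal class: [80, 90) (highest frequency 28).
d₁ = 28 − 19 = 9, d₂ = 28 − 26 = 2
Mode ≈ 80 + (9/(9+2)) × 10 = 80 + 8.1818 = 88.1818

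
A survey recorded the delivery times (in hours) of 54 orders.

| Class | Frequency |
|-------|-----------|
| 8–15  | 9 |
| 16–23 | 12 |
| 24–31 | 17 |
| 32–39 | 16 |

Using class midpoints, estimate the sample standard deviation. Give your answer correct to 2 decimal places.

Midpoints: 11.5, 19.5, 27.5, 35.5
n = 54, Σfm = 1373, mean = 25.4259
Σfm² = 38773.5
Σf(m − x̄)² = Σfm² − (Σfm)²/n = 38773.5 − 1373²/54 = 3863.7037
Sample variance = 3863.7037 / 53 = 72.9001
Standard deviation = √72.9001 = 8.5382

8.54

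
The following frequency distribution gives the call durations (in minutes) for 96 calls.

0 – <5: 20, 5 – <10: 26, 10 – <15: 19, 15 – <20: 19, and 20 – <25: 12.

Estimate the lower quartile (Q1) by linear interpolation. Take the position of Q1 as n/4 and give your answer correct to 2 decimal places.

5.77

Cumulative frequencies: 20, 46, 65, 84, 96
n = 96; position = n/4 = 24.
This falls in the class 5 – <10: L = 5, F = 20, f = 26, h = 5.
Lower quartile ≈ 5 + ((24 − 20) / 26) × 5 = 5.7692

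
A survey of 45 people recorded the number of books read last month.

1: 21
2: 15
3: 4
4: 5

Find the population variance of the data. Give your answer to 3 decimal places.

Values: 1, 2, 3, 4
n = 45, Σfx = 83, mean = 1.8444
Σfx² = 197
Σf(x − x̄)² = Σfx² − (Σfx)²/n = 197 − 83²/45 = 43.9111
Population variance = 43.9111 / 45 = 0.9758

0.976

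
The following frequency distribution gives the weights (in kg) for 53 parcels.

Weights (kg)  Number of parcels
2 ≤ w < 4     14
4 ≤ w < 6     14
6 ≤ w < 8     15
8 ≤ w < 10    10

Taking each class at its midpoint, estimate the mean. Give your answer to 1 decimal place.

5.8

Midpoints: 3, 5, 7, 9
Σfm = 14×3 + 14×5 + 15×7 + 10×9 = 307
n = Σf = 53
Mean = 307 / 53 = 5.7925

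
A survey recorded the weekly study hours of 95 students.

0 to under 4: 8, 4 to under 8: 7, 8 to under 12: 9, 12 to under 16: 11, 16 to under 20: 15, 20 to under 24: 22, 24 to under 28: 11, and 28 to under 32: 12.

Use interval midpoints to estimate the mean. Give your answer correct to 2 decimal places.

17.92

Midpoints: 2, 6, 10, 14, 18, 22, 26, 30
Σfm = 8×2 + 7×6 + 9×10 + 11×14 + 15×18 + 22×22 + 11×26 + 12×30 = 1702
n = Σf = 95
Mean = 1702 / 95 = 17.9158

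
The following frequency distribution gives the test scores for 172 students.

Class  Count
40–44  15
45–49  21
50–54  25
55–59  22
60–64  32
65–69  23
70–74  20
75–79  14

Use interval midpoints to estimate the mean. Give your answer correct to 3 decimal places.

Midpoints: 42, 47, 52, 57, 62, 67, 72, 77
Σfm = 15×42 + 21×47 + 25×52 + 22×57 + 32×62 + 23×67 + 20×72 + 14×77 = 10214
n = Σf = 172
Mean = 10214 / 172 = 59.3837

59.384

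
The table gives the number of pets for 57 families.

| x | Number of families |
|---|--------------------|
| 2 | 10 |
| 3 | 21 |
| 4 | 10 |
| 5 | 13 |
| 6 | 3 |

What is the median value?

Cumulative frequencies: 10, 31, 41, 54, 57
n = 57, so the median is the value in position (n+1)/2 = 29.
Position 29 falls at value 3.

3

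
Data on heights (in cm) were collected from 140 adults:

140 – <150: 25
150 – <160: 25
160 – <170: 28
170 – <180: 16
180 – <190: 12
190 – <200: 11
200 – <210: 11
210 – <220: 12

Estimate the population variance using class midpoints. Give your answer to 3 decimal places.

Midpoints: 145, 155, 165, 175, 185, 195, 205, 215
n = 140, Σfm = 24120, mean = 172.2857
Σfm² = 4224500
Σf(m − x̄)² = Σfm² − (Σfm)²/n = 4224500 − 24120²/140 = 68968.5714
Population variance = 68968.5714 / 140 = 492.6327

492.633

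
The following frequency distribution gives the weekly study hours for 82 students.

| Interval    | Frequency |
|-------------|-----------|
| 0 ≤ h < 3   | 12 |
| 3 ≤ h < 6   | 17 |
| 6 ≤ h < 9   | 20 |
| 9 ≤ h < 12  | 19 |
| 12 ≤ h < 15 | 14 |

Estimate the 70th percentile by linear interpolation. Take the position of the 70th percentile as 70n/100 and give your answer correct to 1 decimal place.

10.3

Cumulative frequencies: 12, 29, 49, 68, 82
n = 82; position = 70n/100 = 57.4.
This falls in the class 9 ≤ h < 12: L = 9, F = 49, f = 19, h = 3.
70th percentile ≈ 9 + ((57.4 − 49) / 19) × 3 = 10.3263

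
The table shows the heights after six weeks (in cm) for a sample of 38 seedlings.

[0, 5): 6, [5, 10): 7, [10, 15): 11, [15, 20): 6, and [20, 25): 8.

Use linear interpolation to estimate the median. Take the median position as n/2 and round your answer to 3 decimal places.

Cumulative frequencies: 6, 13, 24, 30, 38
n = 38; position = n/2 = 19.
This falls in the class [10, 15): L = 10, F = 13, f = 11, h = 5.
Median ≈ 10 + ((19 − 13) / 11) × 5 = 12.7273

12.727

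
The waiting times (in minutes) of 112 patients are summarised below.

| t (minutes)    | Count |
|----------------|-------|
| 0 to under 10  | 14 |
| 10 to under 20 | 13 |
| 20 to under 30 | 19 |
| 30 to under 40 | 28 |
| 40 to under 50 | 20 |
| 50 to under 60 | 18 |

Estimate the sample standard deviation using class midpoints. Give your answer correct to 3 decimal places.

15.894

Midpoints: 5, 15, 25, 35, 45, 55
n = 112, Σfm = 3610, mean = 32.2321
Σfm² = 144400
Σf(m − x̄)² = Σfm² − (Σfm)²/n = 144400 − 3610²/112 = 28041.9643
Sample variance = 28041.9643 / 111 = 252.6303
Standard deviation = √252.6303 = 15.8943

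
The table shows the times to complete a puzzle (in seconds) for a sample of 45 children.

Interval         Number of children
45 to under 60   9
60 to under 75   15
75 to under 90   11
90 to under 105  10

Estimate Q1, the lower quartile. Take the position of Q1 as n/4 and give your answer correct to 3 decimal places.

62.250

Cumulative frequencies: 9, 24, 35, 45
n = 45; position = n/4 = 11.25.
This falls in the class 60 to under 75: L = 60, F = 9, f = 15, h = 15.
Lower quartile ≈ 60 + ((11.25 − 9) / 15) × 15 = 62.2500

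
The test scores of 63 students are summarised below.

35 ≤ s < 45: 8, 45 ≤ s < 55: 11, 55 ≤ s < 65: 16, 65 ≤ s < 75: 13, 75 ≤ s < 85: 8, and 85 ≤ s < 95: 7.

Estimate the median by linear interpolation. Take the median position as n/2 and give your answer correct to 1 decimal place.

Cumulative frequencies: 8, 19, 35, 48, 56, 63
n = 63; position = n/2 = 31.5.
This falls in the class 55 ≤ s < 65: L = 55, F = 19, f = 16, h = 10.
Median ≈ 55 + ((31.5 − 19) / 16) × 10 = 62.8125

62.8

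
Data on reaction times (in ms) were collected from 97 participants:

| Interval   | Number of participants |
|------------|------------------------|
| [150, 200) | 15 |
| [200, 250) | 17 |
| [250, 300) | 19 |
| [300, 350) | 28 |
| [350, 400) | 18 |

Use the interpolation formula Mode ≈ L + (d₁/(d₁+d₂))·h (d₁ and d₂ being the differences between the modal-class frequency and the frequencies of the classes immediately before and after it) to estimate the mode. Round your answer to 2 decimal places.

Modal class: [300, 350) (highest frequency 28).
d₁ = 28 − 19 = 9, d₂ = 28 − 18 = 10
Mode ≈ 300 + (9/(9+10)) × 50 = 300 + 23.6842 = 323.6842

323.68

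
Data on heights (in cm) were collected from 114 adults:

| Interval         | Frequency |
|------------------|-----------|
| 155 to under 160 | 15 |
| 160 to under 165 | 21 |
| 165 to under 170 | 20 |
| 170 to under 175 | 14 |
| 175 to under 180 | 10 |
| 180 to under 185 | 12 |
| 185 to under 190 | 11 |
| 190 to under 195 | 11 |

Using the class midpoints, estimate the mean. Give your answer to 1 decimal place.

Midpoints: 157.5, 162.5, 167.5, 172.5, 177.5, 182.5, 187.5, 192.5
Σfm = 15×157.5 + 21×162.5 + 20×167.5 + 14×172.5 + 10×177.5 + 12×182.5 + 11×187.5 + 11×192.5 = 19685
n = Σf = 114
Mean = 19685 / 114 = 172.6754

172.7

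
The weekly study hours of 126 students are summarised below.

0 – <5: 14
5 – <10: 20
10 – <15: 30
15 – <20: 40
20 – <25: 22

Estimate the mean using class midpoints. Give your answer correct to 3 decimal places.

Midpoints: 2.5, 7.5, 12.5, 17.5, 22.5
Σfm = 14×2.5 + 20×7.5 + 30×12.5 + 40×17.5 + 22×22.5 = 1755
n = Σf = 126
Mean = 1755 / 126 = 13.9286

13.929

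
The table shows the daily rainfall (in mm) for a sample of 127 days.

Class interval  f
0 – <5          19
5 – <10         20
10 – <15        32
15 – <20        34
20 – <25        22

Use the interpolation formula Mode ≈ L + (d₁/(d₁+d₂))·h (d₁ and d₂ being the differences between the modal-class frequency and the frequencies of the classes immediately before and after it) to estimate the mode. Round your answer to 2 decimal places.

Modal class: 15 – <20 (highest frequency 34).
d₁ = 34 − 32 = 2, d₂ = 34 − 22 = 12
Mode ≈ 15 + (2/(2+12)) × 5 = 15 + 0.7143 = 15.7143

15.71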